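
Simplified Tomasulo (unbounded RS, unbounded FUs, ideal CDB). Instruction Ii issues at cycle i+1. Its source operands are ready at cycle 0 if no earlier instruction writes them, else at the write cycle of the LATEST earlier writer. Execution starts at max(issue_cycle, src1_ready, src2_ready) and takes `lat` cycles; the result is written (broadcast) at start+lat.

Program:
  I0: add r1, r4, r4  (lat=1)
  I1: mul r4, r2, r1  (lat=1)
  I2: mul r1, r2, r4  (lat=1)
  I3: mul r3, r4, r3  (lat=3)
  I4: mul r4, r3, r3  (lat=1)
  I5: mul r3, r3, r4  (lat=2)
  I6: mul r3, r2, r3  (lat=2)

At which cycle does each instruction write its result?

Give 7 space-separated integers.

Answer: 2 3 4 7 8 10 12

Derivation:
I0 add r1: issue@1 deps=(None,None) exec_start@1 write@2
I1 mul r4: issue@2 deps=(None,0) exec_start@2 write@3
I2 mul r1: issue@3 deps=(None,1) exec_start@3 write@4
I3 mul r3: issue@4 deps=(1,None) exec_start@4 write@7
I4 mul r4: issue@5 deps=(3,3) exec_start@7 write@8
I5 mul r3: issue@6 deps=(3,4) exec_start@8 write@10
I6 mul r3: issue@7 deps=(None,5) exec_start@10 write@12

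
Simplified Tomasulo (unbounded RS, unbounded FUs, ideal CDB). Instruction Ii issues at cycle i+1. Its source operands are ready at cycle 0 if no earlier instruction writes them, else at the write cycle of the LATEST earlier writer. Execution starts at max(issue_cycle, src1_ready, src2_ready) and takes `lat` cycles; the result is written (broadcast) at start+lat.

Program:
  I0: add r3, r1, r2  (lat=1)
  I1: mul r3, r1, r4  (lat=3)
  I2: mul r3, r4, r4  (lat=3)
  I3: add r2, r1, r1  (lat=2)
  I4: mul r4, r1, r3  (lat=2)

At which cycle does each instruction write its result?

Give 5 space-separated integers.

I0 add r3: issue@1 deps=(None,None) exec_start@1 write@2
I1 mul r3: issue@2 deps=(None,None) exec_start@2 write@5
I2 mul r3: issue@3 deps=(None,None) exec_start@3 write@6
I3 add r2: issue@4 deps=(None,None) exec_start@4 write@6
I4 mul r4: issue@5 deps=(None,2) exec_start@6 write@8

Answer: 2 5 6 6 8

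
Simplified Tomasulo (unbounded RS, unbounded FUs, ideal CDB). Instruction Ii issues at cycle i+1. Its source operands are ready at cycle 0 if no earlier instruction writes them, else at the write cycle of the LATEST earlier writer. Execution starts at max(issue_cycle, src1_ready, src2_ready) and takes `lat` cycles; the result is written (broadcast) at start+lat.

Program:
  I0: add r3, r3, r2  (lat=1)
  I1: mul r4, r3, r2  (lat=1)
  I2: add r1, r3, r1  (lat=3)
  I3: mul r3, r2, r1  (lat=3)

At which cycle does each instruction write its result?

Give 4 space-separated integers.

Answer: 2 3 6 9

Derivation:
I0 add r3: issue@1 deps=(None,None) exec_start@1 write@2
I1 mul r4: issue@2 deps=(0,None) exec_start@2 write@3
I2 add r1: issue@3 deps=(0,None) exec_start@3 write@6
I3 mul r3: issue@4 deps=(None,2) exec_start@6 write@9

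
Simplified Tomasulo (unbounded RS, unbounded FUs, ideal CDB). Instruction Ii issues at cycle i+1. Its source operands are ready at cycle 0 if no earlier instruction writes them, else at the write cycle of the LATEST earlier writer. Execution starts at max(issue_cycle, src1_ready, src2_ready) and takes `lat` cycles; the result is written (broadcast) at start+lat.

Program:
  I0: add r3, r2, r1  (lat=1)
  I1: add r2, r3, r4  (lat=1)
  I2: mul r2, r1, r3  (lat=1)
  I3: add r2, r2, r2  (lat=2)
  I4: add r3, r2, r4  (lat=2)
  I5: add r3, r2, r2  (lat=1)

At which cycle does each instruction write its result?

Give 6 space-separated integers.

I0 add r3: issue@1 deps=(None,None) exec_start@1 write@2
I1 add r2: issue@2 deps=(0,None) exec_start@2 write@3
I2 mul r2: issue@3 deps=(None,0) exec_start@3 write@4
I3 add r2: issue@4 deps=(2,2) exec_start@4 write@6
I4 add r3: issue@5 deps=(3,None) exec_start@6 write@8
I5 add r3: issue@6 deps=(3,3) exec_start@6 write@7

Answer: 2 3 4 6 8 7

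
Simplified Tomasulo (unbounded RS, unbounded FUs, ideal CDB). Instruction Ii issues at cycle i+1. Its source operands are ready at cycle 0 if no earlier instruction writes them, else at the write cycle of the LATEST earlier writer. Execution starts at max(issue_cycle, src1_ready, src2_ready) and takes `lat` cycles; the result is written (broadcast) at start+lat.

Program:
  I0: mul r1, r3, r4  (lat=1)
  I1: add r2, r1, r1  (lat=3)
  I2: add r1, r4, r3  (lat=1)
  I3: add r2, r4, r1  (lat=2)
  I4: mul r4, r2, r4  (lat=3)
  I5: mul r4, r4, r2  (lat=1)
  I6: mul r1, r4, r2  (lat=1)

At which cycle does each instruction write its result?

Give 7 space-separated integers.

I0 mul r1: issue@1 deps=(None,None) exec_start@1 write@2
I1 add r2: issue@2 deps=(0,0) exec_start@2 write@5
I2 add r1: issue@3 deps=(None,None) exec_start@3 write@4
I3 add r2: issue@4 deps=(None,2) exec_start@4 write@6
I4 mul r4: issue@5 deps=(3,None) exec_start@6 write@9
I5 mul r4: issue@6 deps=(4,3) exec_start@9 write@10
I6 mul r1: issue@7 deps=(5,3) exec_start@10 write@11

Answer: 2 5 4 6 9 10 11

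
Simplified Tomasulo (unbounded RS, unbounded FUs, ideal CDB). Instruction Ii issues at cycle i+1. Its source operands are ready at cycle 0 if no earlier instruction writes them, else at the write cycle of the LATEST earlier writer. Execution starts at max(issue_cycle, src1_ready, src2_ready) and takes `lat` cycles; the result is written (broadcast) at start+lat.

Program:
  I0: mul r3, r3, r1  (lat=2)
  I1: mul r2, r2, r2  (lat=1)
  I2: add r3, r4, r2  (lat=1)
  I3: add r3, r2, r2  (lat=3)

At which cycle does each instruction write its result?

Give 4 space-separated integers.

I0 mul r3: issue@1 deps=(None,None) exec_start@1 write@3
I1 mul r2: issue@2 deps=(None,None) exec_start@2 write@3
I2 add r3: issue@3 deps=(None,1) exec_start@3 write@4
I3 add r3: issue@4 deps=(1,1) exec_start@4 write@7

Answer: 3 3 4 7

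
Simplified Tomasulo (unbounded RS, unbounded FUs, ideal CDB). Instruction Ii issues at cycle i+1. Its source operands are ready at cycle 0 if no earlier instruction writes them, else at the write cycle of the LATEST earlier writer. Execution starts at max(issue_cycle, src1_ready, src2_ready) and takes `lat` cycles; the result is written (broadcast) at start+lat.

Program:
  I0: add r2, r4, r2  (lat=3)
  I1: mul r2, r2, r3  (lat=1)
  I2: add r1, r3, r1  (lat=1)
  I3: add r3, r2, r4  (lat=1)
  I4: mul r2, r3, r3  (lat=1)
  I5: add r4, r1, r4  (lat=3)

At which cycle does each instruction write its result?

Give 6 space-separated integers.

I0 add r2: issue@1 deps=(None,None) exec_start@1 write@4
I1 mul r2: issue@2 deps=(0,None) exec_start@4 write@5
I2 add r1: issue@3 deps=(None,None) exec_start@3 write@4
I3 add r3: issue@4 deps=(1,None) exec_start@5 write@6
I4 mul r2: issue@5 deps=(3,3) exec_start@6 write@7
I5 add r4: issue@6 deps=(2,None) exec_start@6 write@9

Answer: 4 5 4 6 7 9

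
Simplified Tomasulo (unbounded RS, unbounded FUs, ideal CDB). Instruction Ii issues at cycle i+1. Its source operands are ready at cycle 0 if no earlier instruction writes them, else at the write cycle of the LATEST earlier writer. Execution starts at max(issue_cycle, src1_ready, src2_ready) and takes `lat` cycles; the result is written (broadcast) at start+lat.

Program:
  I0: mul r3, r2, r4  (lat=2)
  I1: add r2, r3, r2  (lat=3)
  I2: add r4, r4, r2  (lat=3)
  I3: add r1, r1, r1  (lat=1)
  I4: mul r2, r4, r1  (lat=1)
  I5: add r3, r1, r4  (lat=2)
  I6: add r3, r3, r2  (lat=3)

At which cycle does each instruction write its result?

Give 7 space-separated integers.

I0 mul r3: issue@1 deps=(None,None) exec_start@1 write@3
I1 add r2: issue@2 deps=(0,None) exec_start@3 write@6
I2 add r4: issue@3 deps=(None,1) exec_start@6 write@9
I3 add r1: issue@4 deps=(None,None) exec_start@4 write@5
I4 mul r2: issue@5 deps=(2,3) exec_start@9 write@10
I5 add r3: issue@6 deps=(3,2) exec_start@9 write@11
I6 add r3: issue@7 deps=(5,4) exec_start@11 write@14

Answer: 3 6 9 5 10 11 14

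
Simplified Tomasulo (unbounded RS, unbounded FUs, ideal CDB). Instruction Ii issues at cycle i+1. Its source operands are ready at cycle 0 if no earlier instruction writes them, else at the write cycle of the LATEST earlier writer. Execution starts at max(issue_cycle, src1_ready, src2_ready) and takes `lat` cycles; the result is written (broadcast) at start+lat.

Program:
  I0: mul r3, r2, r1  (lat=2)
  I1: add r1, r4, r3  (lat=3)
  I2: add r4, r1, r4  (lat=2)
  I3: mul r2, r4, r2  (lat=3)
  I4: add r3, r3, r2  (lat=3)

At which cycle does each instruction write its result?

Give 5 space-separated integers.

Answer: 3 6 8 11 14

Derivation:
I0 mul r3: issue@1 deps=(None,None) exec_start@1 write@3
I1 add r1: issue@2 deps=(None,0) exec_start@3 write@6
I2 add r4: issue@3 deps=(1,None) exec_start@6 write@8
I3 mul r2: issue@4 deps=(2,None) exec_start@8 write@11
I4 add r3: issue@5 deps=(0,3) exec_start@11 write@14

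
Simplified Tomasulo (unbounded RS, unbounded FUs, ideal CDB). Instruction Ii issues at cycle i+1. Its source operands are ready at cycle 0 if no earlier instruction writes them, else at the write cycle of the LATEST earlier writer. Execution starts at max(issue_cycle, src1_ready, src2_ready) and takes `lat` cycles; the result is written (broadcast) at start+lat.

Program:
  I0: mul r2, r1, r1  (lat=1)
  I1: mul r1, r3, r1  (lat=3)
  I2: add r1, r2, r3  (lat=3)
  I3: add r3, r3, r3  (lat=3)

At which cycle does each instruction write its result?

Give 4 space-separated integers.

I0 mul r2: issue@1 deps=(None,None) exec_start@1 write@2
I1 mul r1: issue@2 deps=(None,None) exec_start@2 write@5
I2 add r1: issue@3 deps=(0,None) exec_start@3 write@6
I3 add r3: issue@4 deps=(None,None) exec_start@4 write@7

Answer: 2 5 6 7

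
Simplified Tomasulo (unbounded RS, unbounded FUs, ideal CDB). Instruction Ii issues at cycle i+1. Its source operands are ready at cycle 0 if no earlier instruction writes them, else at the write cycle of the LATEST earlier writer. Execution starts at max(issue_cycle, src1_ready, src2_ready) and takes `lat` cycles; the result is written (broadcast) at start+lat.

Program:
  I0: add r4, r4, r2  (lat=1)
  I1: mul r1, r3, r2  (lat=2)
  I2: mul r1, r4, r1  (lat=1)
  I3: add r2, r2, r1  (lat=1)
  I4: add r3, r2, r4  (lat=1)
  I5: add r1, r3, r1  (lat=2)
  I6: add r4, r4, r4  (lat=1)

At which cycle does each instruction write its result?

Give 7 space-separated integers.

Answer: 2 4 5 6 7 9 8

Derivation:
I0 add r4: issue@1 deps=(None,None) exec_start@1 write@2
I1 mul r1: issue@2 deps=(None,None) exec_start@2 write@4
I2 mul r1: issue@3 deps=(0,1) exec_start@4 write@5
I3 add r2: issue@4 deps=(None,2) exec_start@5 write@6
I4 add r3: issue@5 deps=(3,0) exec_start@6 write@7
I5 add r1: issue@6 deps=(4,2) exec_start@7 write@9
I6 add r4: issue@7 deps=(0,0) exec_start@7 write@8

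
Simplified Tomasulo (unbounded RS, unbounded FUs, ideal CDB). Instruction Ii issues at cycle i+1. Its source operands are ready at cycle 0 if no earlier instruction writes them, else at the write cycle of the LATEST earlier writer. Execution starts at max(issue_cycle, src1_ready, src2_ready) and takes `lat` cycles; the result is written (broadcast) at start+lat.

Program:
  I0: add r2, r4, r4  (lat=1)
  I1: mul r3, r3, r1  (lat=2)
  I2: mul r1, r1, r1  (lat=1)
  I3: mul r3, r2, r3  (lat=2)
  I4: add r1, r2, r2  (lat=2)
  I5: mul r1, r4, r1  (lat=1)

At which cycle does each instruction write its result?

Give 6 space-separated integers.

Answer: 2 4 4 6 7 8

Derivation:
I0 add r2: issue@1 deps=(None,None) exec_start@1 write@2
I1 mul r3: issue@2 deps=(None,None) exec_start@2 write@4
I2 mul r1: issue@3 deps=(None,None) exec_start@3 write@4
I3 mul r3: issue@4 deps=(0,1) exec_start@4 write@6
I4 add r1: issue@5 deps=(0,0) exec_start@5 write@7
I5 mul r1: issue@6 deps=(None,4) exec_start@7 write@8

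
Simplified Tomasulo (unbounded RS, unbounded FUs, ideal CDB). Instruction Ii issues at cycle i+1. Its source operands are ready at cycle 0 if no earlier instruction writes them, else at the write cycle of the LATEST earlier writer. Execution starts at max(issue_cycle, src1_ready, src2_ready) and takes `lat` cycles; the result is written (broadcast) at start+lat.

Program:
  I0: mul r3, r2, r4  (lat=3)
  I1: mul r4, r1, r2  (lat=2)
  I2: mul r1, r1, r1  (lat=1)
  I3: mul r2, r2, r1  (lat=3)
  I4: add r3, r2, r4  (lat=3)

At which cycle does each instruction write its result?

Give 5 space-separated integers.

I0 mul r3: issue@1 deps=(None,None) exec_start@1 write@4
I1 mul r4: issue@2 deps=(None,None) exec_start@2 write@4
I2 mul r1: issue@3 deps=(None,None) exec_start@3 write@4
I3 mul r2: issue@4 deps=(None,2) exec_start@4 write@7
I4 add r3: issue@5 deps=(3,1) exec_start@7 write@10

Answer: 4 4 4 7 10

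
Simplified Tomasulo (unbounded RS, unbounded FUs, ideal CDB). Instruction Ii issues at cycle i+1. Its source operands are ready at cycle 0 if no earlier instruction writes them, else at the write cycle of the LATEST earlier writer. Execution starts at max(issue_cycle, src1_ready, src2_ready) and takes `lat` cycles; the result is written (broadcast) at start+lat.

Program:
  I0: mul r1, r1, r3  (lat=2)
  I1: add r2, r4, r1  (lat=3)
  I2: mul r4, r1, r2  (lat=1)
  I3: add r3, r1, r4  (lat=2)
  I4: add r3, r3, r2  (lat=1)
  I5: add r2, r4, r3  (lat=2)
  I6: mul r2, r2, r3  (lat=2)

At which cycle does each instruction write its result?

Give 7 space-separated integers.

I0 mul r1: issue@1 deps=(None,None) exec_start@1 write@3
I1 add r2: issue@2 deps=(None,0) exec_start@3 write@6
I2 mul r4: issue@3 deps=(0,1) exec_start@6 write@7
I3 add r3: issue@4 deps=(0,2) exec_start@7 write@9
I4 add r3: issue@5 deps=(3,1) exec_start@9 write@10
I5 add r2: issue@6 deps=(2,4) exec_start@10 write@12
I6 mul r2: issue@7 deps=(5,4) exec_start@12 write@14

Answer: 3 6 7 9 10 12 14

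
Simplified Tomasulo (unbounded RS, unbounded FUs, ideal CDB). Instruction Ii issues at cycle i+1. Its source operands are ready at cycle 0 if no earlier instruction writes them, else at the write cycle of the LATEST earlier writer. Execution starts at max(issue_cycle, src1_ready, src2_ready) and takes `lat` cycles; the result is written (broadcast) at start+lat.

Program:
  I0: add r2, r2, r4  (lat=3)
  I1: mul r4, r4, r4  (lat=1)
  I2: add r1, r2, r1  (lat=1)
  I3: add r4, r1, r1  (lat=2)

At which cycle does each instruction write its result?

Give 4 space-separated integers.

I0 add r2: issue@1 deps=(None,None) exec_start@1 write@4
I1 mul r4: issue@2 deps=(None,None) exec_start@2 write@3
I2 add r1: issue@3 deps=(0,None) exec_start@4 write@5
I3 add r4: issue@4 deps=(2,2) exec_start@5 write@7

Answer: 4 3 5 7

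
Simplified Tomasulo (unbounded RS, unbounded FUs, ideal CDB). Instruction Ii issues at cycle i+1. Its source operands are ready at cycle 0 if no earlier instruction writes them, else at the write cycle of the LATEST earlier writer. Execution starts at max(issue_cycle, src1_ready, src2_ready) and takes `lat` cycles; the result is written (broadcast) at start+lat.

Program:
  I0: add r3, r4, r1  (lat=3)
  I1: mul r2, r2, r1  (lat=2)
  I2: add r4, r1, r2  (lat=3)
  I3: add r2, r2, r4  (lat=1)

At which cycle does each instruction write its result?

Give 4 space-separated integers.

Answer: 4 4 7 8

Derivation:
I0 add r3: issue@1 deps=(None,None) exec_start@1 write@4
I1 mul r2: issue@2 deps=(None,None) exec_start@2 write@4
I2 add r4: issue@3 deps=(None,1) exec_start@4 write@7
I3 add r2: issue@4 deps=(1,2) exec_start@7 write@8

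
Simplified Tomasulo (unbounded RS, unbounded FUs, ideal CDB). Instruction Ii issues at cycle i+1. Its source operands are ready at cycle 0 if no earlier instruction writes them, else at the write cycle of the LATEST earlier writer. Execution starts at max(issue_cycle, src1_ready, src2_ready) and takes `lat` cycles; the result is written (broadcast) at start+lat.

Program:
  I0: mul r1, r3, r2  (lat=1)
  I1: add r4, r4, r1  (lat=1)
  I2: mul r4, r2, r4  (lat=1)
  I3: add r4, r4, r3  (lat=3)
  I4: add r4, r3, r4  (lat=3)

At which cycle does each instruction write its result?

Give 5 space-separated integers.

I0 mul r1: issue@1 deps=(None,None) exec_start@1 write@2
I1 add r4: issue@2 deps=(None,0) exec_start@2 write@3
I2 mul r4: issue@3 deps=(None,1) exec_start@3 write@4
I3 add r4: issue@4 deps=(2,None) exec_start@4 write@7
I4 add r4: issue@5 deps=(None,3) exec_start@7 write@10

Answer: 2 3 4 7 10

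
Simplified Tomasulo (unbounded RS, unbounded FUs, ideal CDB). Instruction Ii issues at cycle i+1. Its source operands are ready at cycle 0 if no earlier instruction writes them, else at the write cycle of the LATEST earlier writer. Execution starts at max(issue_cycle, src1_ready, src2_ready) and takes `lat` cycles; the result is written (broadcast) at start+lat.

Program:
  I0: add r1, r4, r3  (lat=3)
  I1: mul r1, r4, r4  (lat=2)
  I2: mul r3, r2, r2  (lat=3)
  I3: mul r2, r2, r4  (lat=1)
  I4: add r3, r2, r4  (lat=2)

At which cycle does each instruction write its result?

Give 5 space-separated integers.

Answer: 4 4 6 5 7

Derivation:
I0 add r1: issue@1 deps=(None,None) exec_start@1 write@4
I1 mul r1: issue@2 deps=(None,None) exec_start@2 write@4
I2 mul r3: issue@3 deps=(None,None) exec_start@3 write@6
I3 mul r2: issue@4 deps=(None,None) exec_start@4 write@5
I4 add r3: issue@5 deps=(3,None) exec_start@5 write@7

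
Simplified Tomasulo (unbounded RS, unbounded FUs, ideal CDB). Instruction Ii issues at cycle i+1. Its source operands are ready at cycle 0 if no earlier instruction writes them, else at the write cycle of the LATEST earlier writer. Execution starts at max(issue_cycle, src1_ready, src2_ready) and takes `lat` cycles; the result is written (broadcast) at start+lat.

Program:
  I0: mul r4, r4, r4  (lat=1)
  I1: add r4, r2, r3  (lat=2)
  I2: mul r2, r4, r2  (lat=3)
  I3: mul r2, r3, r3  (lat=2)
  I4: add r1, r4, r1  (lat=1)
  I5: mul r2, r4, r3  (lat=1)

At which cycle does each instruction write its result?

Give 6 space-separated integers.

Answer: 2 4 7 6 6 7

Derivation:
I0 mul r4: issue@1 deps=(None,None) exec_start@1 write@2
I1 add r4: issue@2 deps=(None,None) exec_start@2 write@4
I2 mul r2: issue@3 deps=(1,None) exec_start@4 write@7
I3 mul r2: issue@4 deps=(None,None) exec_start@4 write@6
I4 add r1: issue@5 deps=(1,None) exec_start@5 write@6
I5 mul r2: issue@6 deps=(1,None) exec_start@6 write@7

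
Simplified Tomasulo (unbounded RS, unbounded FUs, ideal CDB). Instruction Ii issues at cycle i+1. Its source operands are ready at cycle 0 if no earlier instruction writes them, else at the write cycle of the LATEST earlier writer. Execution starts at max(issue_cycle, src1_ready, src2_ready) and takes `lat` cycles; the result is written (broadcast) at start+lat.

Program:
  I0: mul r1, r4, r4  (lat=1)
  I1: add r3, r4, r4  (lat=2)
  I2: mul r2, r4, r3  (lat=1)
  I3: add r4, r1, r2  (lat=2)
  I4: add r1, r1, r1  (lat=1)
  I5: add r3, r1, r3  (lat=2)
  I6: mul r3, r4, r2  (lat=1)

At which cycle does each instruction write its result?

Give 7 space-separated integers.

Answer: 2 4 5 7 6 8 8

Derivation:
I0 mul r1: issue@1 deps=(None,None) exec_start@1 write@2
I1 add r3: issue@2 deps=(None,None) exec_start@2 write@4
I2 mul r2: issue@3 deps=(None,1) exec_start@4 write@5
I3 add r4: issue@4 deps=(0,2) exec_start@5 write@7
I4 add r1: issue@5 deps=(0,0) exec_start@5 write@6
I5 add r3: issue@6 deps=(4,1) exec_start@6 write@8
I6 mul r3: issue@7 deps=(3,2) exec_start@7 write@8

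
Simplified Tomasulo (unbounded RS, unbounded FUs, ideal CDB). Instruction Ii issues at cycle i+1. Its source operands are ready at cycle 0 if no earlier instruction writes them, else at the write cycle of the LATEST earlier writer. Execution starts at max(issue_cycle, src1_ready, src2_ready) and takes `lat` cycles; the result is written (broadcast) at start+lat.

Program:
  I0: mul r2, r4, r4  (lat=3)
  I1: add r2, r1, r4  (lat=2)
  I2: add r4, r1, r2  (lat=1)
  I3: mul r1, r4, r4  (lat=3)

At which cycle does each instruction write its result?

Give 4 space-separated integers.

I0 mul r2: issue@1 deps=(None,None) exec_start@1 write@4
I1 add r2: issue@2 deps=(None,None) exec_start@2 write@4
I2 add r4: issue@3 deps=(None,1) exec_start@4 write@5
I3 mul r1: issue@4 deps=(2,2) exec_start@5 write@8

Answer: 4 4 5 8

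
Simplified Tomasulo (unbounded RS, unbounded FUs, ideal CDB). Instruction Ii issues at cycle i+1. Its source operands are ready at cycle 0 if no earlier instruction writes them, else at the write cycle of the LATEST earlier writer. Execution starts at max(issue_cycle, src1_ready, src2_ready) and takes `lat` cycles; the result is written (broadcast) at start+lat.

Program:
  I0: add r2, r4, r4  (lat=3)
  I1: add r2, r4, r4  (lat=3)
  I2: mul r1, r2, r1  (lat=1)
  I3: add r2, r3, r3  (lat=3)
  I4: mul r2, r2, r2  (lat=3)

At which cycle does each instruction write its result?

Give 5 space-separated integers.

Answer: 4 5 6 7 10

Derivation:
I0 add r2: issue@1 deps=(None,None) exec_start@1 write@4
I1 add r2: issue@2 deps=(None,None) exec_start@2 write@5
I2 mul r1: issue@3 deps=(1,None) exec_start@5 write@6
I3 add r2: issue@4 deps=(None,None) exec_start@4 write@7
I4 mul r2: issue@5 deps=(3,3) exec_start@7 write@10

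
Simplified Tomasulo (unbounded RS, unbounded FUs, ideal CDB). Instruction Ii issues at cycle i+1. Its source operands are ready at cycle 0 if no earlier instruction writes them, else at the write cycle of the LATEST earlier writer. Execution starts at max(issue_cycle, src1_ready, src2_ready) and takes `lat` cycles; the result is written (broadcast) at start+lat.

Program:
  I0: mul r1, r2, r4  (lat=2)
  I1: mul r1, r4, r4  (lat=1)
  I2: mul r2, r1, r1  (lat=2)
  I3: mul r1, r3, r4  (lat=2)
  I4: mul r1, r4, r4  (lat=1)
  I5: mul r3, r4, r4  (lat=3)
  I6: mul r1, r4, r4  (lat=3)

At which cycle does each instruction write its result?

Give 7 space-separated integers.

I0 mul r1: issue@1 deps=(None,None) exec_start@1 write@3
I1 mul r1: issue@2 deps=(None,None) exec_start@2 write@3
I2 mul r2: issue@3 deps=(1,1) exec_start@3 write@5
I3 mul r1: issue@4 deps=(None,None) exec_start@4 write@6
I4 mul r1: issue@5 deps=(None,None) exec_start@5 write@6
I5 mul r3: issue@6 deps=(None,None) exec_start@6 write@9
I6 mul r1: issue@7 deps=(None,None) exec_start@7 write@10

Answer: 3 3 5 6 6 9 10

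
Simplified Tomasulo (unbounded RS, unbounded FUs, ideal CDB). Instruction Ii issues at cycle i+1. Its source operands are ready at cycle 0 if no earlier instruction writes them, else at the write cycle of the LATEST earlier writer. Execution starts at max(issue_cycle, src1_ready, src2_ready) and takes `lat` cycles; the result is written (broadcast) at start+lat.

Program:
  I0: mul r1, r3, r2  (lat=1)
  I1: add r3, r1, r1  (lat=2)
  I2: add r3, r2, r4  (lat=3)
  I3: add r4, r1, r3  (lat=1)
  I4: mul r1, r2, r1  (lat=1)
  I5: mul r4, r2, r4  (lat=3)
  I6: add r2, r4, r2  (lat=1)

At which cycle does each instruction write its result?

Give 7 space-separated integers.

Answer: 2 4 6 7 6 10 11

Derivation:
I0 mul r1: issue@1 deps=(None,None) exec_start@1 write@2
I1 add r3: issue@2 deps=(0,0) exec_start@2 write@4
I2 add r3: issue@3 deps=(None,None) exec_start@3 write@6
I3 add r4: issue@4 deps=(0,2) exec_start@6 write@7
I4 mul r1: issue@5 deps=(None,0) exec_start@5 write@6
I5 mul r4: issue@6 deps=(None,3) exec_start@7 write@10
I6 add r2: issue@7 deps=(5,None) exec_start@10 write@11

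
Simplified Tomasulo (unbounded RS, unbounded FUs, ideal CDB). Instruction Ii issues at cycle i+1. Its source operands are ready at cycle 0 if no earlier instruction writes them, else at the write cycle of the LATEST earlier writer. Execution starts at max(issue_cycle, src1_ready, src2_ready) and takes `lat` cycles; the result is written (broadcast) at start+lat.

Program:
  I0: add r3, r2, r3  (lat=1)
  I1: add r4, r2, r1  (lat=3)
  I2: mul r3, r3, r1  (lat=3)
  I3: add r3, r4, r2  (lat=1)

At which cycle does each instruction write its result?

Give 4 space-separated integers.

Answer: 2 5 6 6

Derivation:
I0 add r3: issue@1 deps=(None,None) exec_start@1 write@2
I1 add r4: issue@2 deps=(None,None) exec_start@2 write@5
I2 mul r3: issue@3 deps=(0,None) exec_start@3 write@6
I3 add r3: issue@4 deps=(1,None) exec_start@5 write@6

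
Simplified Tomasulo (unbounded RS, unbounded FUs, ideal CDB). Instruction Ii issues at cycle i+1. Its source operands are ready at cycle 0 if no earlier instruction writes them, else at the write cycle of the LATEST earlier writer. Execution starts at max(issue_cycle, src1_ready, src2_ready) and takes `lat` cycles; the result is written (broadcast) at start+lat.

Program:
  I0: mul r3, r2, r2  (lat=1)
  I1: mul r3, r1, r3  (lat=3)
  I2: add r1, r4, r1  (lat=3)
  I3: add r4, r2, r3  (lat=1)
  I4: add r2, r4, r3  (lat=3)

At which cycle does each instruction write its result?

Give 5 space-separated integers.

I0 mul r3: issue@1 deps=(None,None) exec_start@1 write@2
I1 mul r3: issue@2 deps=(None,0) exec_start@2 write@5
I2 add r1: issue@3 deps=(None,None) exec_start@3 write@6
I3 add r4: issue@4 deps=(None,1) exec_start@5 write@6
I4 add r2: issue@5 deps=(3,1) exec_start@6 write@9

Answer: 2 5 6 6 9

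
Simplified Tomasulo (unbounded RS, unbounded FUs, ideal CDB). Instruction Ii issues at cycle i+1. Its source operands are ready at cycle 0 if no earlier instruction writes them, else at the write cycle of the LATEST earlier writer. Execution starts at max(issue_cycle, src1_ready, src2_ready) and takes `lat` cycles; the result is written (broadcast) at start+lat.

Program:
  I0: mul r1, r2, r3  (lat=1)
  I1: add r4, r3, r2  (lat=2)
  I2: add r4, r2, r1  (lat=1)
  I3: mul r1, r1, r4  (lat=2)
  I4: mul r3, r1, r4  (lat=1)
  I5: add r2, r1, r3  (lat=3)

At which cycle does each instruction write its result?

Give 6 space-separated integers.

Answer: 2 4 4 6 7 10

Derivation:
I0 mul r1: issue@1 deps=(None,None) exec_start@1 write@2
I1 add r4: issue@2 deps=(None,None) exec_start@2 write@4
I2 add r4: issue@3 deps=(None,0) exec_start@3 write@4
I3 mul r1: issue@4 deps=(0,2) exec_start@4 write@6
I4 mul r3: issue@5 deps=(3,2) exec_start@6 write@7
I5 add r2: issue@6 deps=(3,4) exec_start@7 write@10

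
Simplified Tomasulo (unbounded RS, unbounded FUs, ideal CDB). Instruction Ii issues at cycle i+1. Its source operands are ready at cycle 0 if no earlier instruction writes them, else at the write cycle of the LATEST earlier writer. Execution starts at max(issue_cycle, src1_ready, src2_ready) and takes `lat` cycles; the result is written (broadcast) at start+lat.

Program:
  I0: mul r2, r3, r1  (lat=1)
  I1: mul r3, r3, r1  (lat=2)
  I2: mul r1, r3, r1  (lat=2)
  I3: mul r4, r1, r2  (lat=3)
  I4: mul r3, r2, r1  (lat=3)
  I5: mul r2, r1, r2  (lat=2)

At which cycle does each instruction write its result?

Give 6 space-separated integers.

Answer: 2 4 6 9 9 8

Derivation:
I0 mul r2: issue@1 deps=(None,None) exec_start@1 write@2
I1 mul r3: issue@2 deps=(None,None) exec_start@2 write@4
I2 mul r1: issue@3 deps=(1,None) exec_start@4 write@6
I3 mul r4: issue@4 deps=(2,0) exec_start@6 write@9
I4 mul r3: issue@5 deps=(0,2) exec_start@6 write@9
I5 mul r2: issue@6 deps=(2,0) exec_start@6 write@8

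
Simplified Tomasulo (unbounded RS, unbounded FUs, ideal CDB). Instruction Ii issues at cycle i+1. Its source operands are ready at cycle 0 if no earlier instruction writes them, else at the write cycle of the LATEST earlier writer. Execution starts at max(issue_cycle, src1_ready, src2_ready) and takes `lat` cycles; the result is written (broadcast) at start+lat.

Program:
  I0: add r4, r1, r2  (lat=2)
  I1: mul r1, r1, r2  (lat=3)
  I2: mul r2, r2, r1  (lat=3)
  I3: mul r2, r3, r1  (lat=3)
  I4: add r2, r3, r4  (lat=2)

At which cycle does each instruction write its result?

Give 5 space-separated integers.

Answer: 3 5 8 8 7

Derivation:
I0 add r4: issue@1 deps=(None,None) exec_start@1 write@3
I1 mul r1: issue@2 deps=(None,None) exec_start@2 write@5
I2 mul r2: issue@3 deps=(None,1) exec_start@5 write@8
I3 mul r2: issue@4 deps=(None,1) exec_start@5 write@8
I4 add r2: issue@5 deps=(None,0) exec_start@5 write@7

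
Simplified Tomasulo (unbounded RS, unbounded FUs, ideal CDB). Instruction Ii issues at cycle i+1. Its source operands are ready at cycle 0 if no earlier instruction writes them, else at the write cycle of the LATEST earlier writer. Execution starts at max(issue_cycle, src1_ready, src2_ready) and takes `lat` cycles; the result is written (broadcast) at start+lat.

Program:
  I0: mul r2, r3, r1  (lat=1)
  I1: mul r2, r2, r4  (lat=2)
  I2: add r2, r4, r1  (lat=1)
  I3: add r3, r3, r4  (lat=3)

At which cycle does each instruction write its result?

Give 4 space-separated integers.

I0 mul r2: issue@1 deps=(None,None) exec_start@1 write@2
I1 mul r2: issue@2 deps=(0,None) exec_start@2 write@4
I2 add r2: issue@3 deps=(None,None) exec_start@3 write@4
I3 add r3: issue@4 deps=(None,None) exec_start@4 write@7

Answer: 2 4 4 7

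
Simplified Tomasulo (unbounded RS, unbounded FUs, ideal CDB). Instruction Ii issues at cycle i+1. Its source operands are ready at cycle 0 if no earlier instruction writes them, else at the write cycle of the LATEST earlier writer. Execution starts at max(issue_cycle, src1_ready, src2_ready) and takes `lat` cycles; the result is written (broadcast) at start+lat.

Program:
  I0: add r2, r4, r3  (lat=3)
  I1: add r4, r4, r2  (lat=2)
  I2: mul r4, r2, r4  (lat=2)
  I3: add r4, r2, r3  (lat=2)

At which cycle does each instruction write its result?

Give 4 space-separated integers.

Answer: 4 6 8 6

Derivation:
I0 add r2: issue@1 deps=(None,None) exec_start@1 write@4
I1 add r4: issue@2 deps=(None,0) exec_start@4 write@6
I2 mul r4: issue@3 deps=(0,1) exec_start@6 write@8
I3 add r4: issue@4 deps=(0,None) exec_start@4 write@6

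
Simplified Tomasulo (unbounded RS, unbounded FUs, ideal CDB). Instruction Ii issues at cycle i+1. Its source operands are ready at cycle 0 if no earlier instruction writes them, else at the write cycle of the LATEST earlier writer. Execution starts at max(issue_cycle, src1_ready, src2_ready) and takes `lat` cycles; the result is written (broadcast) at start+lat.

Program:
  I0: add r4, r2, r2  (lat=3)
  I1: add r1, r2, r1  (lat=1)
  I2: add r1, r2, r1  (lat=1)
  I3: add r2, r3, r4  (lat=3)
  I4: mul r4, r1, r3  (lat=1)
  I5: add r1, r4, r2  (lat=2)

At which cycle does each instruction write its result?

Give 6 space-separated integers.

Answer: 4 3 4 7 6 9

Derivation:
I0 add r4: issue@1 deps=(None,None) exec_start@1 write@4
I1 add r1: issue@2 deps=(None,None) exec_start@2 write@3
I2 add r1: issue@3 deps=(None,1) exec_start@3 write@4
I3 add r2: issue@4 deps=(None,0) exec_start@4 write@7
I4 mul r4: issue@5 deps=(2,None) exec_start@5 write@6
I5 add r1: issue@6 deps=(4,3) exec_start@7 write@9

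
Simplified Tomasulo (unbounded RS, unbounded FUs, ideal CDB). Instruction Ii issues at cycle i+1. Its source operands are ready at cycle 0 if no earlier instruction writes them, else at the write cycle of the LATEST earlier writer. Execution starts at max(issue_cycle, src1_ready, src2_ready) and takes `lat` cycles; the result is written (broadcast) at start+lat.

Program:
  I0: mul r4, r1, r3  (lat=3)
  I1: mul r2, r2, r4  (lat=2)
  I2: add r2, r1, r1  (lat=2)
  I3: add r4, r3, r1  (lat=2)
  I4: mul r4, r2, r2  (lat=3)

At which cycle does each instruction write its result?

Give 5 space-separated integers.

Answer: 4 6 5 6 8

Derivation:
I0 mul r4: issue@1 deps=(None,None) exec_start@1 write@4
I1 mul r2: issue@2 deps=(None,0) exec_start@4 write@6
I2 add r2: issue@3 deps=(None,None) exec_start@3 write@5
I3 add r4: issue@4 deps=(None,None) exec_start@4 write@6
I4 mul r4: issue@5 deps=(2,2) exec_start@5 write@8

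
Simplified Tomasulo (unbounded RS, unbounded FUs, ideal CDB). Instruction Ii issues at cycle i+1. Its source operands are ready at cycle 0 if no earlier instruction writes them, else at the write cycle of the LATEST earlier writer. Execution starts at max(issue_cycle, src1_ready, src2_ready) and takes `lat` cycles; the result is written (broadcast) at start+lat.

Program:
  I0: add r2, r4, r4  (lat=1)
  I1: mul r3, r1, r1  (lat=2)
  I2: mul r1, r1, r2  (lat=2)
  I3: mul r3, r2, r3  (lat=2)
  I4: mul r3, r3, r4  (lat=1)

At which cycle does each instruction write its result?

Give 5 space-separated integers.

Answer: 2 4 5 6 7

Derivation:
I0 add r2: issue@1 deps=(None,None) exec_start@1 write@2
I1 mul r3: issue@2 deps=(None,None) exec_start@2 write@4
I2 mul r1: issue@3 deps=(None,0) exec_start@3 write@5
I3 mul r3: issue@4 deps=(0,1) exec_start@4 write@6
I4 mul r3: issue@5 deps=(3,None) exec_start@6 write@7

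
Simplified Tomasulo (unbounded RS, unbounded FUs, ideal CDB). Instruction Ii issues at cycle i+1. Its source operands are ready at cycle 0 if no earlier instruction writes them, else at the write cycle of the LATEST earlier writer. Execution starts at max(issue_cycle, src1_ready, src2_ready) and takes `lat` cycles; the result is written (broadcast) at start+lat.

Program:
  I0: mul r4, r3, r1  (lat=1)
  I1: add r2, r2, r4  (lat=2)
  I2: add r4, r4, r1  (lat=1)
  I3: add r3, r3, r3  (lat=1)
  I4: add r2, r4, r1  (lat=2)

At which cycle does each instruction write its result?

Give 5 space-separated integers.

I0 mul r4: issue@1 deps=(None,None) exec_start@1 write@2
I1 add r2: issue@2 deps=(None,0) exec_start@2 write@4
I2 add r4: issue@3 deps=(0,None) exec_start@3 write@4
I3 add r3: issue@4 deps=(None,None) exec_start@4 write@5
I4 add r2: issue@5 deps=(2,None) exec_start@5 write@7

Answer: 2 4 4 5 7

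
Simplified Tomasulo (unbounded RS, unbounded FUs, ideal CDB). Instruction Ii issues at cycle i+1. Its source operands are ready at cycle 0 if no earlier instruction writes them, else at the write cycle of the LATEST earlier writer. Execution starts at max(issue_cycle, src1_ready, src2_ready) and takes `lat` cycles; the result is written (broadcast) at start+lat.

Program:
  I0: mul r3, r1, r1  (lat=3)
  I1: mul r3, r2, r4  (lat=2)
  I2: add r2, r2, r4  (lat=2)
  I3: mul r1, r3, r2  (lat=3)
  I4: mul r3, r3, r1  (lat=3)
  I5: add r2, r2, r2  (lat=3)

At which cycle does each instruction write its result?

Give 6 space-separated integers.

I0 mul r3: issue@1 deps=(None,None) exec_start@1 write@4
I1 mul r3: issue@2 deps=(None,None) exec_start@2 write@4
I2 add r2: issue@3 deps=(None,None) exec_start@3 write@5
I3 mul r1: issue@4 deps=(1,2) exec_start@5 write@8
I4 mul r3: issue@5 deps=(1,3) exec_start@8 write@11
I5 add r2: issue@6 deps=(2,2) exec_start@6 write@9

Answer: 4 4 5 8 11 9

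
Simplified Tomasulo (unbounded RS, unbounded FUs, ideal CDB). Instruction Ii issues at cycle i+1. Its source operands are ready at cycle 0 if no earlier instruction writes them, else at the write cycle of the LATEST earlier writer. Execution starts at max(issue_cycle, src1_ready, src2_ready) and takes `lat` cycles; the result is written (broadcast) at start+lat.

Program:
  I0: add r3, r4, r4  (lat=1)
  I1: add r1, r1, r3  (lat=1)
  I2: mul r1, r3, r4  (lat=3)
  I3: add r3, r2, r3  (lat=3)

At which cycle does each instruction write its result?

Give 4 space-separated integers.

Answer: 2 3 6 7

Derivation:
I0 add r3: issue@1 deps=(None,None) exec_start@1 write@2
I1 add r1: issue@2 deps=(None,0) exec_start@2 write@3
I2 mul r1: issue@3 deps=(0,None) exec_start@3 write@6
I3 add r3: issue@4 deps=(None,0) exec_start@4 write@7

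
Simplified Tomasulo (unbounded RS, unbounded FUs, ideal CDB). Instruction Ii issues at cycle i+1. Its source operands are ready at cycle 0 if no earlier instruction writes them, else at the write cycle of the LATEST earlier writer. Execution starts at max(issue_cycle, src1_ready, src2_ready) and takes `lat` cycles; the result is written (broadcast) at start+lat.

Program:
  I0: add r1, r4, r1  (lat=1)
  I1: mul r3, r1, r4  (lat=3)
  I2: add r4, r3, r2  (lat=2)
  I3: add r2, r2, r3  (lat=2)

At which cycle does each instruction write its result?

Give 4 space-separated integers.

I0 add r1: issue@1 deps=(None,None) exec_start@1 write@2
I1 mul r3: issue@2 deps=(0,None) exec_start@2 write@5
I2 add r4: issue@3 deps=(1,None) exec_start@5 write@7
I3 add r2: issue@4 deps=(None,1) exec_start@5 write@7

Answer: 2 5 7 7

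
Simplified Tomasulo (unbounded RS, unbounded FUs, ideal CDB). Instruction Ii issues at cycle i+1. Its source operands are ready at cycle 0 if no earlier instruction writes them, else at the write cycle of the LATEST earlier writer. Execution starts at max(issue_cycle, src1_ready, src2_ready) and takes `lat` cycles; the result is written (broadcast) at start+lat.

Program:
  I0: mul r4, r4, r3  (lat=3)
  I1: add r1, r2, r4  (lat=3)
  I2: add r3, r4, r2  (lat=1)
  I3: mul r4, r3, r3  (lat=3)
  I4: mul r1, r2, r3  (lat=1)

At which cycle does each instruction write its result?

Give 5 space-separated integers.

I0 mul r4: issue@1 deps=(None,None) exec_start@1 write@4
I1 add r1: issue@2 deps=(None,0) exec_start@4 write@7
I2 add r3: issue@3 deps=(0,None) exec_start@4 write@5
I3 mul r4: issue@4 deps=(2,2) exec_start@5 write@8
I4 mul r1: issue@5 deps=(None,2) exec_start@5 write@6

Answer: 4 7 5 8 6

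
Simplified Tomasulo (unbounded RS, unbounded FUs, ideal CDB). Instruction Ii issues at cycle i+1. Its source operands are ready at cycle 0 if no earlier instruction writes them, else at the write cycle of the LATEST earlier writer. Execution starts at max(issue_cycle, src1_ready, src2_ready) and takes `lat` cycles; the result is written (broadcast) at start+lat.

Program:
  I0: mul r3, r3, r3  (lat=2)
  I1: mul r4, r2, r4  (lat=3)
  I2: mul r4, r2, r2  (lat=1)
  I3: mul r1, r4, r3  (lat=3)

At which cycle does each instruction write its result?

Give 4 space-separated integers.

Answer: 3 5 4 7

Derivation:
I0 mul r3: issue@1 deps=(None,None) exec_start@1 write@3
I1 mul r4: issue@2 deps=(None,None) exec_start@2 write@5
I2 mul r4: issue@3 deps=(None,None) exec_start@3 write@4
I3 mul r1: issue@4 deps=(2,0) exec_start@4 write@7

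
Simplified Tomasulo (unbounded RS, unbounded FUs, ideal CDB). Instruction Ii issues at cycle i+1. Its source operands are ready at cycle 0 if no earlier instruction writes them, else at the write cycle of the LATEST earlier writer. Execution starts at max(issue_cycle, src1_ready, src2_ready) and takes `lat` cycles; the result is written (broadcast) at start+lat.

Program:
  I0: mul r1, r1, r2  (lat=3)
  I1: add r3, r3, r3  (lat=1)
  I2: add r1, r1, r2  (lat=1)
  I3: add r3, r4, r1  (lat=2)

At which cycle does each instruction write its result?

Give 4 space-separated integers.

Answer: 4 3 5 7

Derivation:
I0 mul r1: issue@1 deps=(None,None) exec_start@1 write@4
I1 add r3: issue@2 deps=(None,None) exec_start@2 write@3
I2 add r1: issue@3 deps=(0,None) exec_start@4 write@5
I3 add r3: issue@4 deps=(None,2) exec_start@5 write@7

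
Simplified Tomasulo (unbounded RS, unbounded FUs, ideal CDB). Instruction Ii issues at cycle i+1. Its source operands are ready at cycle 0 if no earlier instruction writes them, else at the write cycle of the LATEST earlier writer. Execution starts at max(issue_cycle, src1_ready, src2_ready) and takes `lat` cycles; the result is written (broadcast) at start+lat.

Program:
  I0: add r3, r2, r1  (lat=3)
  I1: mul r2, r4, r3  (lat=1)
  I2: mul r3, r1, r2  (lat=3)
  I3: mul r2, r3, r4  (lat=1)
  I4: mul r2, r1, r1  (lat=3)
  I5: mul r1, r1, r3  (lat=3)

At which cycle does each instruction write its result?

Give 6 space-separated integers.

Answer: 4 5 8 9 8 11

Derivation:
I0 add r3: issue@1 deps=(None,None) exec_start@1 write@4
I1 mul r2: issue@2 deps=(None,0) exec_start@4 write@5
I2 mul r3: issue@3 deps=(None,1) exec_start@5 write@8
I3 mul r2: issue@4 deps=(2,None) exec_start@8 write@9
I4 mul r2: issue@5 deps=(None,None) exec_start@5 write@8
I5 mul r1: issue@6 deps=(None,2) exec_start@8 write@11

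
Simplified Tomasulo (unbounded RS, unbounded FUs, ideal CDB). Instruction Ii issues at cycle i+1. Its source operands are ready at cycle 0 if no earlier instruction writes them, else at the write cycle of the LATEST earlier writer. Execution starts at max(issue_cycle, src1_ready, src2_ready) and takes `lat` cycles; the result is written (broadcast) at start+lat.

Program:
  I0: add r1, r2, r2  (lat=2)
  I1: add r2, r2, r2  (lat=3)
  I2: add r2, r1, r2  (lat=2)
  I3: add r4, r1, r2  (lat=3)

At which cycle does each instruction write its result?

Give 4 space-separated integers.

Answer: 3 5 7 10

Derivation:
I0 add r1: issue@1 deps=(None,None) exec_start@1 write@3
I1 add r2: issue@2 deps=(None,None) exec_start@2 write@5
I2 add r2: issue@3 deps=(0,1) exec_start@5 write@7
I3 add r4: issue@4 deps=(0,2) exec_start@7 write@10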